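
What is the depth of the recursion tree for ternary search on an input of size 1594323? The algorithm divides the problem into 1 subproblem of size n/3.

For divide and conquer with division factor 3:

Problem sizes at each level:
Level 0: 1594323
Level 1: 531441
Level 2: 177147
Level 3: 59049
Level 4: 19683
Level 5: 6561
Level 6: 2187
Level 7: 729
Level 8: 243
Level 9: 81
Level 10: 27
Level 11: 9
Level 12: 3
Level 13: 1

The root is level 0 and the size-1 base case is level 13 (the tree spans levels 0 through 13, i.e. 14 levels counting the root), so the depth is the number of divisions: log_3(1594323) = 13

The recursion tree depth is log_3(1594323) = 13. At each level, the problem size is divided by 3, so it takes 13 divisions to reduce to a base case of size 1. The algorithm makes 1 recursive call at each level.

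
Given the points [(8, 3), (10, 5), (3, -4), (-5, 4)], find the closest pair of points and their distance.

Computing all pairwise distances among 4 points:

d((8, 3), (10, 5)) = 2.8284 <-- minimum
d((8, 3), (3, -4)) = 8.6023
d((8, 3), (-5, 4)) = 13.0384
d((10, 5), (3, -4)) = 11.4018
d((10, 5), (-5, 4)) = 15.0333
d((3, -4), (-5, 4)) = 11.3137

Closest pair: (8, 3) and (10, 5) with distance 2.8284

The closest pair is (8, 3) and (10, 5) with Euclidean distance 2.8284. For 4 points, brute-force pairwise comparison is shown above. For large n, the divide-and-conquer algorithm (sort by x, recurse on halves, check the dividing strip) achieves O(n log n).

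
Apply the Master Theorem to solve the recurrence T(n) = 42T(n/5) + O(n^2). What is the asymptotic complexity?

Master Theorem for T(n) = 42T(n/5) + O(n^2):

a = 42, b = 5, c = 2
log_b(a) = log_5(42) = 2.3223

Case 1: c = 2 < log_5(42) = 2.3223
T(n) = O(n^(log_5 42))

For T(n) = 42T(n/5) + O(n^2): log_5(42) = 2.3223. This is Case 1 of the Master Theorem (c < log_b(a), work dominated by leaves), giving O(n^(log_5 42)).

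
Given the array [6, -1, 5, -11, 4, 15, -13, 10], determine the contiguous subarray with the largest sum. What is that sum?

Using Kadane's algorithm on [6, -1, 5, -11, 4, 15, -13, 10]:

Scanning through the array:
Position 1 (value -1): max_ending_here = 5, max_so_far = 6
Position 2 (value 5): max_ending_here = 10, max_so_far = 10
Position 3 (value -11): max_ending_here = -1, max_so_far = 10
Position 4 (value 4): max_ending_here = 4, max_so_far = 10
Position 5 (value 15): max_ending_here = 19, max_so_far = 19
Position 6 (value -13): max_ending_here = 6, max_so_far = 19
Position 7 (value 10): max_ending_here = 16, max_so_far = 19

Maximum subarray: [4, 15]
Maximum sum: 19

The maximum subarray is [4, 15] with sum 19. This subarray runs from index 4 to index 5.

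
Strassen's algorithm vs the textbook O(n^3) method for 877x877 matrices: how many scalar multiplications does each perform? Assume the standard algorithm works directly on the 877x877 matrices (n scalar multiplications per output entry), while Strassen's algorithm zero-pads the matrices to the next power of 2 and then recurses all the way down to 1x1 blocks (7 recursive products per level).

Matrix multiplication for 877x877 matrices:

Strassen's algorithm requires power-of-2 dimensions. Pad 877x877 to 1024x1024 (next power of 2).

Standard algorithm: 877^3 = 674526133 multiplications
Strassen's algorithm: 7^(log2(1024)) = 7^10 = 282475249 multiplications
Savings: 674526133 - 282475249 = 392050884 multiplications

Standard: 674526133 multiplications (877^3). Strassen: 282475249 multiplications (7^10, after padding to 1024x1024). Strassen reduces 8 recursive multiplications to 7 at each level.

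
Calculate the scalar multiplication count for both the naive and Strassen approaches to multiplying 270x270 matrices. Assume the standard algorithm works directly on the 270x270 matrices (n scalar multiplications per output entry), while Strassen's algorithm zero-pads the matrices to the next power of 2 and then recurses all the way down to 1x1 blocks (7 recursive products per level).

Matrix multiplication for 270x270 matrices:

Strassen's algorithm requires power-of-2 dimensions. Pad 270x270 to 512x512 (next power of 2).

Standard algorithm: 270^3 = 19683000 multiplications
Strassen's algorithm: 7^(log2(512)) = 7^9 = 40353607 multiplications
Difference: 19683000 - 40353607 = -20670607 (Strassen uses MORE here due to padding overhead — for small or just-over-power-of-2 n, padding can outweigh the per-level savings)

Standard: 19683000 multiplications (270^3). Strassen: 40353607 multiplications (7^9, after padding to 512x512). Strassen reduces 8 recursive multiplications to 7 at each level.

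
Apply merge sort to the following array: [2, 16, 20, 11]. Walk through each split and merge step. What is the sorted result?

Merge sort trace:

Split: [2, 16, 20, 11] -> [2, 16] and [20, 11]
  Split: [2, 16] -> [2] and [16]
  Merge: [2] + [16] -> [2, 16]
  Split: [20, 11] -> [20] and [11]
  Merge: [20] + [11] -> [11, 20]
Merge: [2, 16] + [11, 20] -> [2, 11, 16, 20]

Final sorted array: [2, 11, 16, 20]

The merge sort proceeds by recursively splitting the array and merging sorted halves.
After all merges, the sorted array is [2, 11, 16, 20].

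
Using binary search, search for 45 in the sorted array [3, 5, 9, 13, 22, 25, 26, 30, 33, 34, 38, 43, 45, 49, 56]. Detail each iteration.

Binary search for 45 in [3, 5, 9, 13, 22, 25, 26, 30, 33, 34, 38, 43, 45, 49, 56]:

lo=0, hi=14, mid=7, arr[mid]=30 -> 30 < 45, search right half
lo=8, hi=14, mid=11, arr[mid]=43 -> 43 < 45, search right half
lo=12, hi=14, mid=13, arr[mid]=49 -> 49 > 45, search left half
lo=12, hi=12, mid=12, arr[mid]=45 -> Found target at index 12!

Binary search finds 45 at index 12 after 4 comparisons. The search repeatedly halves the search space by comparing with the middle element.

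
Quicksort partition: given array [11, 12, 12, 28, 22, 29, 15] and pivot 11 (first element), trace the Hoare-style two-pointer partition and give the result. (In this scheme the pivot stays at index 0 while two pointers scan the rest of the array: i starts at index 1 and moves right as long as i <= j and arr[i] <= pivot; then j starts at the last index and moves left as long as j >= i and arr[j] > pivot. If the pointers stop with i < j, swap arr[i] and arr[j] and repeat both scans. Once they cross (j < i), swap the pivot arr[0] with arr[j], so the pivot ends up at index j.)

Hoare-style two-pointer partition with pivot = 11:

Initial array: [11, 12, 12, 28, 22, 29, 15]

Pointers start at i = 1, j = 6.
i ends at 1, j ends at 0: the pointers have crossed (j < i), so scanning stops.

j = 0, so swapping arr[0] with arr[j] leaves the pivot at position 0: [11, 12, 12, 28, 22, 29, 15]
Pivot position: 0

After partitioning with pivot 11, the array becomes [11, 12, 12, 28, 22, 29, 15]. The pivot is placed at index 0. All elements to the left of the pivot are <= 11, and all elements to the right are > 11.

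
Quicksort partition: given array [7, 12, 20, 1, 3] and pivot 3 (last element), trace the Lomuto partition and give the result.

Lomuto partition with pivot = 3:

Initial array: [7, 12, 20, 1, 3]

arr[0]=7 > 3: no swap
arr[1]=12 > 3: no swap
arr[2]=20 > 3: no swap
arr[3]=1 <= 3: swap with position 0, array becomes [1, 12, 20, 7, 3]

Place pivot at position 1: [1, 3, 20, 7, 12]
Pivot position: 1

After partitioning with pivot 3, the array becomes [1, 3, 20, 7, 12]. The pivot is placed at index 1. All elements to the left of the pivot are <= 3, and all elements to the right are > 3.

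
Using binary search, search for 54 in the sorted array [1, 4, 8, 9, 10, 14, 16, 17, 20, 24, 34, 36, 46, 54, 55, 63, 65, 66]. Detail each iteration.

Binary search for 54 in [1, 4, 8, 9, 10, 14, 16, 17, 20, 24, 34, 36, 46, 54, 55, 63, 65, 66]:

lo=0, hi=17, mid=8, arr[mid]=20 -> 20 < 54, search right half
lo=9, hi=17, mid=13, arr[mid]=54 -> Found target at index 13!

Binary search finds 54 at index 13 after 2 comparisons. The search repeatedly halves the search space by comparing with the middle element.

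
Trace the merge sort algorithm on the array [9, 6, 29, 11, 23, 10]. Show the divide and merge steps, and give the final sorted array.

Merge sort trace:

Split: [9, 6, 29, 11, 23, 10] -> [9, 6, 29] and [11, 23, 10]
  Split: [9, 6, 29] -> [9] and [6, 29]
    Split: [6, 29] -> [6] and [29]
    Merge: [6] + [29] -> [6, 29]
  Merge: [9] + [6, 29] -> [6, 9, 29]
  Split: [11, 23, 10] -> [11] and [23, 10]
    Split: [23, 10] -> [23] and [10]
    Merge: [23] + [10] -> [10, 23]
  Merge: [11] + [10, 23] -> [10, 11, 23]
Merge: [6, 9, 29] + [10, 11, 23] -> [6, 9, 10, 11, 23, 29]

Final sorted array: [6, 9, 10, 11, 23, 29]

The merge sort proceeds by recursively splitting the array and merging sorted halves.
After all merges, the sorted array is [6, 9, 10, 11, 23, 29].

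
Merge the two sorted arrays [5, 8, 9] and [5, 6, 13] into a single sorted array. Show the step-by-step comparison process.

Merging process:

Compare 5 vs 5: take 5 from left. Merged: [5]
Compare 8 vs 5: take 5 from right. Merged: [5, 5]
Compare 8 vs 6: take 6 from right. Merged: [5, 5, 6]
Compare 8 vs 13: take 8 from left. Merged: [5, 5, 6, 8]
Compare 9 vs 13: take 9 from left. Merged: [5, 5, 6, 8, 9]
Append remaining from right: [13]. Merged: [5, 5, 6, 8, 9, 13]

Final merged array: [5, 5, 6, 8, 9, 13]
Total comparisons: 5

The merged array is [5, 5, 6, 8, 9, 13], requiring 5 comparisons. The merge step runs in O(n) time where n is the total number of elements.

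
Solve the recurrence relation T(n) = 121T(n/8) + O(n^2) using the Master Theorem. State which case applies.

Master Theorem for T(n) = 121T(n/8) + O(n^2):

a = 121, b = 8, c = 2
log_b(a) = log_8(121) = 2.3063

Case 1: c = 2 < log_8(121) = 2.3063
T(n) = O(n^(log_8 121))

For T(n) = 121T(n/8) + O(n^2): log_8(121) = 2.3063. This is Case 1 of the Master Theorem (c < log_b(a), work dominated by leaves), giving O(n^(log_8 121)).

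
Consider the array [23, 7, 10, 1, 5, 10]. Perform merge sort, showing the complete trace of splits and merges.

Merge sort trace:

Split: [23, 7, 10, 1, 5, 10] -> [23, 7, 10] and [1, 5, 10]
  Split: [23, 7, 10] -> [23] and [7, 10]
    Split: [7, 10] -> [7] and [10]
    Merge: [7] + [10] -> [7, 10]
  Merge: [23] + [7, 10] -> [7, 10, 23]
  Split: [1, 5, 10] -> [1] and [5, 10]
    Split: [5, 10] -> [5] and [10]
    Merge: [5] + [10] -> [5, 10]
  Merge: [1] + [5, 10] -> [1, 5, 10]
Merge: [7, 10, 23] + [1, 5, 10] -> [1, 5, 7, 10, 10, 23]

Final sorted array: [1, 5, 7, 10, 10, 23]

The merge sort proceeds by recursively splitting the array and merging sorted halves.
After all merges, the sorted array is [1, 5, 7, 10, 10, 23].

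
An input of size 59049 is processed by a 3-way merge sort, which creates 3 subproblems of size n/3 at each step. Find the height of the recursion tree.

For divide and conquer with division factor 3:

Problem sizes at each level:
Level 0: 59049
Level 1: 19683
Level 2: 6561
Level 3: 2187
Level 4: 729
Level 5: 243
Level 6: 81
Level 7: 27
Level 8: 9
Level 9: 3
Level 10: 1

The root is level 0 and the size-1 base case is level 10 (the tree spans levels 0 through 10, i.e. 11 levels counting the root), so the depth is the number of divisions: log_3(59049) = 10

The recursion tree depth is log_3(59049) = 10. At each level, the problem size is divided by 3, so it takes 10 divisions to reduce to a base case of size 1. The algorithm makes 3 recursive calls at each level.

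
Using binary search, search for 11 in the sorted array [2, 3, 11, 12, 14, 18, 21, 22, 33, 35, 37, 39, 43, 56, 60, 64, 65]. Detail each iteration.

Binary search for 11 in [2, 3, 11, 12, 14, 18, 21, 22, 33, 35, 37, 39, 43, 56, 60, 64, 65]:

lo=0, hi=16, mid=8, arr[mid]=33 -> 33 > 11, search left half
lo=0, hi=7, mid=3, arr[mid]=12 -> 12 > 11, search left half
lo=0, hi=2, mid=1, arr[mid]=3 -> 3 < 11, search right half
lo=2, hi=2, mid=2, arr[mid]=11 -> Found target at index 2!

Binary search finds 11 at index 2 after 4 comparisons. The search repeatedly halves the search space by comparing with the middle element.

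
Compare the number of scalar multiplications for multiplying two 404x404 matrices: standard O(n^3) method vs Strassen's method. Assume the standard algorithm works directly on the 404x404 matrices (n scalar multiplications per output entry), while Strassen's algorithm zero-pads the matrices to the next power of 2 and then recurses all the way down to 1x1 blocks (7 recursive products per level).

Matrix multiplication for 404x404 matrices:

Strassen's algorithm requires power-of-2 dimensions. Pad 404x404 to 512x512 (next power of 2).

Standard algorithm: 404^3 = 65939264 multiplications
Strassen's algorithm: 7^(log2(512)) = 7^9 = 40353607 multiplications
Savings: 65939264 - 40353607 = 25585657 multiplications

Standard: 65939264 multiplications (404^3). Strassen: 40353607 multiplications (7^9, after padding to 512x512). Strassen reduces 8 recursive multiplications to 7 at each level.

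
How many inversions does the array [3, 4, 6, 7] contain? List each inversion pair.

Finding inversions in [3, 4, 6, 7]:


Total inversions: 0

The array has 0 inversions. It is already sorted.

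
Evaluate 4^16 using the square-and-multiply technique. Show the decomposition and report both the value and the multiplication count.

Computing 4^16 by squaring (build up from 4^1; each line after the first costs one multiplication):

4^1 = 4
4^2 = (4^1)^2 = 4^2 = 16
4^4 = (4^2)^2 = 16^2 = 256
4^8 = (4^4)^2 = 256^2 = 65536
4^16 = (4^8)^2 = 65536^2 = 4294967296

Result: 4294967296
Multiplications needed: 4 (4 lines after 4^1)

4^16 = 4294967296. Using exponentiation by squaring, this requires 4 multiplications. The key idea: if the exponent is even, square the half-power; if odd, multiply by the base once.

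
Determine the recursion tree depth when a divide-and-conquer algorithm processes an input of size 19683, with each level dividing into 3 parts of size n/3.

For divide and conquer with division factor 3:

Problem sizes at each level:
Level 0: 19683
Level 1: 6561
Level 2: 2187
Level 3: 729
Level 4: 243
Level 5: 81
Level 6: 27
Level 7: 9
Level 8: 3
Level 9: 1

The root is level 0 and the size-1 base case is level 9 (the tree spans levels 0 through 9, i.e. 10 levels counting the root), so the depth is the number of divisions: log_3(19683) = 9

The recursion tree depth is log_3(19683) = 9. At each level, the problem size is divided by 3, so it takes 9 divisions to reduce to a base case of size 1. The algorithm makes 3 recursive calls at each level.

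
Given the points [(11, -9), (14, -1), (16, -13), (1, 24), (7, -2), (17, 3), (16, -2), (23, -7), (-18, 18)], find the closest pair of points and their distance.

Computing all pairwise distances among 9 points:

d((11, -9), (14, -1)) = 8.544
d((11, -9), (16, -13)) = 6.4031
d((11, -9), (1, 24)) = 34.4819
d((11, -9), (7, -2)) = 8.0623
d((11, -9), (17, 3)) = 13.4164
d((11, -9), (16, -2)) = 8.6023
d((11, -9), (23, -7)) = 12.1655
d((11, -9), (-18, 18)) = 39.6232
d((14, -1), (16, -13)) = 12.1655
d((14, -1), (1, 24)) = 28.178
d((14, -1), (7, -2)) = 7.0711
d((14, -1), (17, 3)) = 5.0
d((14, -1), (16, -2)) = 2.2361 <-- minimum
d((14, -1), (23, -7)) = 10.8167
d((14, -1), (-18, 18)) = 37.2156
d((16, -13), (1, 24)) = 39.9249
d((16, -13), (7, -2)) = 14.2127
d((16, -13), (17, 3)) = 16.0312
d((16, -13), (16, -2)) = 11.0
d((16, -13), (23, -7)) = 9.2195
d((16, -13), (-18, 18)) = 46.0109
d((1, 24), (7, -2)) = 26.6833
d((1, 24), (17, 3)) = 26.4008
d((1, 24), (16, -2)) = 30.0167
d((1, 24), (23, -7)) = 38.0132
d((1, 24), (-18, 18)) = 19.9249
d((7, -2), (17, 3)) = 11.1803
d((7, -2), (16, -2)) = 9.0
d((7, -2), (23, -7)) = 16.7631
d((7, -2), (-18, 18)) = 32.0156
d((17, 3), (16, -2)) = 5.099
d((17, 3), (23, -7)) = 11.6619
d((17, 3), (-18, 18)) = 38.0789
d((16, -2), (23, -7)) = 8.6023
d((16, -2), (-18, 18)) = 39.4462
d((23, -7), (-18, 18)) = 48.0208

Closest pair: (14, -1) and (16, -2) with distance 2.2361

The closest pair is (14, -1) and (16, -2) with Euclidean distance 2.2361. For 9 points, brute-force pairwise comparison is shown above. For large n, the divide-and-conquer algorithm (sort by x, recurse on halves, check the dividing strip) achieves O(n log n).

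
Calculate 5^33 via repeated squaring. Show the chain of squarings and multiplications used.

Computing 5^33 by squaring (build up from 5^1; each line after the first costs one multiplication):

5^1 = 5
5^2 = (5^1)^2 = 5^2 = 25
5^4 = (5^2)^2 = 25^2 = 625
5^8 = (5^4)^2 = 625^2 = 390625
5^16 = (5^8)^2 = 390625^2 = 152587890625
5^32 = (5^16)^2 = 152587890625^2 = 23283064365386962890625
5^33 = 5 * 5^32 = 5 * 23283064365386962890625 = 116415321826934814453125

Result: 116415321826934814453125
Multiplications needed: 6 (6 lines after 5^1)

5^33 = 116415321826934814453125. Using exponentiation by squaring, this requires 6 multiplications. The key idea: if the exponent is even, square the half-power; if odd, multiply by the base once.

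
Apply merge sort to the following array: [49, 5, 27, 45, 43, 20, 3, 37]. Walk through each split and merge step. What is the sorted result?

Merge sort trace:

Split: [49, 5, 27, 45, 43, 20, 3, 37] -> [49, 5, 27, 45] and [43, 20, 3, 37]
  Split: [49, 5, 27, 45] -> [49, 5] and [27, 45]
    Split: [49, 5] -> [49] and [5]
    Merge: [49] + [5] -> [5, 49]
    Split: [27, 45] -> [27] and [45]
    Merge: [27] + [45] -> [27, 45]
  Merge: [5, 49] + [27, 45] -> [5, 27, 45, 49]
  Split: [43, 20, 3, 37] -> [43, 20] and [3, 37]
    Split: [43, 20] -> [43] and [20]
    Merge: [43] + [20] -> [20, 43]
    Split: [3, 37] -> [3] and [37]
    Merge: [3] + [37] -> [3, 37]
  Merge: [20, 43] + [3, 37] -> [3, 20, 37, 43]
Merge: [5, 27, 45, 49] + [3, 20, 37, 43] -> [3, 5, 20, 27, 37, 43, 45, 49]

Final sorted array: [3, 5, 20, 27, 37, 43, 45, 49]

The merge sort proceeds by recursively splitting the array and merging sorted halves.
After all merges, the sorted array is [3, 5, 20, 27, 37, 43, 45, 49].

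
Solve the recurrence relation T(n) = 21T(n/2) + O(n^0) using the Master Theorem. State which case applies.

Master Theorem for T(n) = 21T(n/2) + O(n^0):

a = 21, b = 2, c = 0
log_b(a) = log_2(21) = 4.3923

Case 1: c = 0 < log_2(21) = 4.3923
T(n) = O(n^(log_2 21))

For T(n) = 21T(n/2) + O(n^0): log_2(21) = 4.3923. This is Case 1 of the Master Theorem (c < log_b(a), work dominated by leaves), giving O(n^(log_2 21)).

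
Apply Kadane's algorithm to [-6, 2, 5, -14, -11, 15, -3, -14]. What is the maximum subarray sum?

Using Kadane's algorithm on [-6, 2, 5, -14, -11, 15, -3, -14]:

Scanning through the array:
Position 1 (value 2): max_ending_here = 2, max_so_far = 2
Position 2 (value 5): max_ending_here = 7, max_so_far = 7
Position 3 (value -14): max_ending_here = -7, max_so_far = 7
Position 4 (value -11): max_ending_here = -11, max_so_far = 7
Position 5 (value 15): max_ending_here = 15, max_so_far = 15
Position 6 (value -3): max_ending_here = 12, max_so_far = 15
Position 7 (value -14): max_ending_here = -2, max_so_far = 15

Maximum subarray: [15]
Maximum sum: 15

The maximum subarray is [15] with sum 15. This subarray runs from index 5 to index 5.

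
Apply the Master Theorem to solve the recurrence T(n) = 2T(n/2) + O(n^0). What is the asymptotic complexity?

Master Theorem for T(n) = 2T(n/2) + O(n^0):

a = 2, b = 2, c = 0
log_b(a) = log_2(2) = 1.0000

Case 1: c = 0 < log_2(2) = 1.0000
T(n) = O(n^(log_2 2)) = O(n)

For T(n) = 2T(n/2) + O(n^0): log_2(2) = 1.0000. This is Case 1 of the Master Theorem (c < log_b(a), work dominated by leaves), giving O(n).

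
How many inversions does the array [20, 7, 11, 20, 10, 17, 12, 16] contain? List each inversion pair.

Finding inversions in [20, 7, 11, 20, 10, 17, 12, 16]:

(0, 1): arr[0]=20 > arr[1]=7
(0, 2): arr[0]=20 > arr[2]=11
(0, 4): arr[0]=20 > arr[4]=10
(0, 5): arr[0]=20 > arr[5]=17
(0, 6): arr[0]=20 > arr[6]=12
(0, 7): arr[0]=20 > arr[7]=16
(2, 4): arr[2]=11 > arr[4]=10
(3, 4): arr[3]=20 > arr[4]=10
(3, 5): arr[3]=20 > arr[5]=17
(3, 6): arr[3]=20 > arr[6]=12
(3, 7): arr[3]=20 > arr[7]=16
(5, 6): arr[5]=17 > arr[6]=12
(5, 7): arr[5]=17 > arr[7]=16

Total inversions: 13

The array has 13 inversion(s): (0,1), (0,2), (0,4), (0,5), (0,6), (0,7), (2,4), (3,4), (3,5), (3,6), (3,7), (5,6), (5,7). Each pair (i,j) satisfies i < j and arr[i] > arr[j].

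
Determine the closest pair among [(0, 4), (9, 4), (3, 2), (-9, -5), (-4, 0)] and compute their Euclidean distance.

Computing all pairwise distances among 5 points:

d((0, 4), (9, 4)) = 9.0
d((0, 4), (3, 2)) = 3.6056 <-- minimum
d((0, 4), (-9, -5)) = 12.7279
d((0, 4), (-4, 0)) = 5.6569
d((9, 4), (3, 2)) = 6.3246
d((9, 4), (-9, -5)) = 20.1246
d((9, 4), (-4, 0)) = 13.6015
d((3, 2), (-9, -5)) = 13.8924
d((3, 2), (-4, 0)) = 7.2801
d((-9, -5), (-4, 0)) = 7.0711

Closest pair: (0, 4) and (3, 2) with distance 3.6056

The closest pair is (0, 4) and (3, 2) with Euclidean distance 3.6056. For 5 points, brute-force pairwise comparison is shown above. For large n, the divide-and-conquer algorithm (sort by x, recurse on halves, check the dividing strip) achieves O(n log n).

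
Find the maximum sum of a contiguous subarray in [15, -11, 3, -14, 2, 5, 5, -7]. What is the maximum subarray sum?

Using Kadane's algorithm on [15, -11, 3, -14, 2, 5, 5, -7]:

Scanning through the array:
Position 1 (value -11): max_ending_here = 4, max_so_far = 15
Position 2 (value 3): max_ending_here = 7, max_so_far = 15
Position 3 (value -14): max_ending_here = -7, max_so_far = 15
Position 4 (value 2): max_ending_here = 2, max_so_far = 15
Position 5 (value 5): max_ending_here = 7, max_so_far = 15
Position 6 (value 5): max_ending_here = 12, max_so_far = 15
Position 7 (value -7): max_ending_here = 5, max_so_far = 15

Maximum subarray: [15]
Maximum sum: 15

The maximum subarray is [15] with sum 15. This subarray runs from index 0 to index 0.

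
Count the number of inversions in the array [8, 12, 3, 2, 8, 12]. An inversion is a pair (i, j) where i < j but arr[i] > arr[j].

Finding inversions in [8, 12, 3, 2, 8, 12]:

(0, 2): arr[0]=8 > arr[2]=3
(0, 3): arr[0]=8 > arr[3]=2
(1, 2): arr[1]=12 > arr[2]=3
(1, 3): arr[1]=12 > arr[3]=2
(1, 4): arr[1]=12 > arr[4]=8
(2, 3): arr[2]=3 > arr[3]=2

Total inversions: 6

The array has 6 inversion(s): (0,2), (0,3), (1,2), (1,3), (1,4), (2,3). Each pair (i,j) satisfies i < j and arr[i] > arr[j].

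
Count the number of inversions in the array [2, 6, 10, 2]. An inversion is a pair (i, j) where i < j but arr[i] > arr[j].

Finding inversions in [2, 6, 10, 2]:

(1, 3): arr[1]=6 > arr[3]=2
(2, 3): arr[2]=10 > arr[3]=2

Total inversions: 2

The array has 2 inversion(s): (1,3), (2,3). Each pair (i,j) satisfies i < j and arr[i] > arr[j].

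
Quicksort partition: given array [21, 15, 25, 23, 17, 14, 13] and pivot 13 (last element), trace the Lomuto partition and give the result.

Lomuto partition with pivot = 13:

Initial array: [21, 15, 25, 23, 17, 14, 13]

arr[0]=21 > 13: no swap
arr[1]=15 > 13: no swap
arr[2]=25 > 13: no swap
arr[3]=23 > 13: no swap
arr[4]=17 > 13: no swap
arr[5]=14 > 13: no swap

Place pivot at position 0: [13, 15, 25, 23, 17, 14, 21]
Pivot position: 0

After partitioning with pivot 13, the array becomes [13, 15, 25, 23, 17, 14, 21]. The pivot is placed at index 0. All elements to the left of the pivot are <= 13, and all elements to the right are > 13.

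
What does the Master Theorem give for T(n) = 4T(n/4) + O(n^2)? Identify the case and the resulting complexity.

Master Theorem for T(n) = 4T(n/4) + O(n^2):

a = 4, b = 4, c = 2
log_b(a) = log_4(4) = 1.0000

Case 3: c = 2 > log_4(4) = 1.0000
T(n) = O(n^2) = O(n^2)

For T(n) = 4T(n/4) + O(n^2): log_4(4) = 1.0000. This is Case 3 of the Master Theorem (c > log_b(a), work dominated by root), giving O(n^2).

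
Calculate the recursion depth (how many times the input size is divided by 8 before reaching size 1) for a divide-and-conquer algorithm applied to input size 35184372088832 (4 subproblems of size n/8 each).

For divide and conquer with division factor 8:

Problem sizes at each level:
Level 0: 35184372088832
Level 1: 4398046511104
Level 2: 549755813888
Level 3: 68719476736
Level 4: 8589934592
Level 5: 1073741824
Level 6: 134217728
Level 7: 16777216
Level 8: 2097152
Level 9: 262144
Level 10: 32768
Level 11: 4096
Level 12: 512
Level 13: 64
Level 14: 8
Level 15: 1

The root is level 0 and the size-1 base case is level 15 (the tree spans levels 0 through 15, i.e. 16 levels counting the root), so the depth is the number of divisions: log_8(35184372088832) = 15

The recursion tree depth is log_8(35184372088832) = 15. At each level, the problem size is divided by 8, so it takes 15 divisions to reduce to a base case of size 1. The algorithm makes 4 recursive calls at each level.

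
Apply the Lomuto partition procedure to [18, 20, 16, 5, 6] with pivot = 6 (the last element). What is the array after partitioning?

Lomuto partition with pivot = 6:

Initial array: [18, 20, 16, 5, 6]

arr[0]=18 > 6: no swap
arr[1]=20 > 6: no swap
arr[2]=16 > 6: no swap
arr[3]=5 <= 6: swap with position 0, array becomes [5, 20, 16, 18, 6]

Place pivot at position 1: [5, 6, 16, 18, 20]
Pivot position: 1

After partitioning with pivot 6, the array becomes [5, 6, 16, 18, 20]. The pivot is placed at index 1. All elements to the left of the pivot are <= 6, and all elements to the right are > 6.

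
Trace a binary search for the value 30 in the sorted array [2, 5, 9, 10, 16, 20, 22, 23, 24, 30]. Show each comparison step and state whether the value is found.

Binary search for 30 in [2, 5, 9, 10, 16, 20, 22, 23, 24, 30]:

lo=0, hi=9, mid=4, arr[mid]=16 -> 16 < 30, search right half
lo=5, hi=9, mid=7, arr[mid]=23 -> 23 < 30, search right half
lo=8, hi=9, mid=8, arr[mid]=24 -> 24 < 30, search right half
lo=9, hi=9, mid=9, arr[mid]=30 -> Found target at index 9!

Binary search finds 30 at index 9 after 4 comparisons. The search repeatedly halves the search space by comparing with the middle element.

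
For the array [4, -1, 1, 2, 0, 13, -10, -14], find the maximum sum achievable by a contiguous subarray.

Using Kadane's algorithm on [4, -1, 1, 2, 0, 13, -10, -14]:

Scanning through the array:
Position 1 (value -1): max_ending_here = 3, max_so_far = 4
Position 2 (value 1): max_ending_here = 4, max_so_far = 4
Position 3 (value 2): max_ending_here = 6, max_so_far = 6
Position 4 (value 0): max_ending_here = 6, max_so_far = 6
Position 5 (value 13): max_ending_here = 19, max_so_far = 19
Position 6 (value -10): max_ending_here = 9, max_so_far = 19
Position 7 (value -14): max_ending_here = -5, max_so_far = 19

Maximum subarray: [4, -1, 1, 2, 0, 13]
Maximum sum: 19

The maximum subarray is [4, -1, 1, 2, 0, 13] with sum 19. This subarray runs from index 0 to index 5.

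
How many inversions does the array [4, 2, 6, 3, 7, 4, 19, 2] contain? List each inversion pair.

Finding inversions in [4, 2, 6, 3, 7, 4, 19, 2]:

(0, 1): arr[0]=4 > arr[1]=2
(0, 3): arr[0]=4 > arr[3]=3
(0, 7): arr[0]=4 > arr[7]=2
(2, 3): arr[2]=6 > arr[3]=3
(2, 5): arr[2]=6 > arr[5]=4
(2, 7): arr[2]=6 > arr[7]=2
(3, 7): arr[3]=3 > arr[7]=2
(4, 5): arr[4]=7 > arr[5]=4
(4, 7): arr[4]=7 > arr[7]=2
(5, 7): arr[5]=4 > arr[7]=2
(6, 7): arr[6]=19 > arr[7]=2

Total inversions: 11

The array has 11 inversion(s): (0,1), (0,3), (0,7), (2,3), (2,5), (2,7), (3,7), (4,5), (4,7), (5,7), (6,7). Each pair (i,j) satisfies i < j and arr[i] > arr[j].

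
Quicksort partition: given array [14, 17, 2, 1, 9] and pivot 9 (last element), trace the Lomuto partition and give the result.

Lomuto partition with pivot = 9:

Initial array: [14, 17, 2, 1, 9]

arr[0]=14 > 9: no swap
arr[1]=17 > 9: no swap
arr[2]=2 <= 9: swap with position 0, array becomes [2, 17, 14, 1, 9]
arr[3]=1 <= 9: swap with position 1, array becomes [2, 1, 14, 17, 9]

Place pivot at position 2: [2, 1, 9, 17, 14]
Pivot position: 2

After partitioning with pivot 9, the array becomes [2, 1, 9, 17, 14]. The pivot is placed at index 2. All elements to the left of the pivot are <= 9, and all elements to the right are > 9.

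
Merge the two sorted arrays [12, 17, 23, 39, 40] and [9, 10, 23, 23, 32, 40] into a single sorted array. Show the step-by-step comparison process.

Merging process:

Compare 12 vs 9: take 9 from right. Merged: [9]
Compare 12 vs 10: take 10 from right. Merged: [9, 10]
Compare 12 vs 23: take 12 from left. Merged: [9, 10, 12]
Compare 17 vs 23: take 17 from left. Merged: [9, 10, 12, 17]
Compare 23 vs 23: take 23 from left. Merged: [9, 10, 12, 17, 23]
Compare 39 vs 23: take 23 from right. Merged: [9, 10, 12, 17, 23, 23]
Compare 39 vs 23: take 23 from right. Merged: [9, 10, 12, 17, 23, 23, 23]
Compare 39 vs 32: take 32 from right. Merged: [9, 10, 12, 17, 23, 23, 23, 32]
Compare 39 vs 40: take 39 from left. Merged: [9, 10, 12, 17, 23, 23, 23, 32, 39]
Compare 40 vs 40: take 40 from left. Merged: [9, 10, 12, 17, 23, 23, 23, 32, 39, 40]
Append remaining from right: [40]. Merged: [9, 10, 12, 17, 23, 23, 23, 32, 39, 40, 40]

Final merged array: [9, 10, 12, 17, 23, 23, 23, 32, 39, 40, 40]
Total comparisons: 10

The merged array is [9, 10, 12, 17, 23, 23, 23, 32, 39, 40, 40], requiring 10 comparisons. The merge step runs in O(n) time where n is the total number of elements.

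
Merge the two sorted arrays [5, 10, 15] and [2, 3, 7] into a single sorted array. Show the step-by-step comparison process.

Merging process:

Compare 5 vs 2: take 2 from right. Merged: [2]
Compare 5 vs 3: take 3 from right. Merged: [2, 3]
Compare 5 vs 7: take 5 from left. Merged: [2, 3, 5]
Compare 10 vs 7: take 7 from right. Merged: [2, 3, 5, 7]
Append remaining from left: [10, 15]. Merged: [2, 3, 5, 7, 10, 15]

Final merged array: [2, 3, 5, 7, 10, 15]
Total comparisons: 4

The merged array is [2, 3, 5, 7, 10, 15], requiring 4 comparisons. The merge step runs in O(n) time where n is the total number of elements.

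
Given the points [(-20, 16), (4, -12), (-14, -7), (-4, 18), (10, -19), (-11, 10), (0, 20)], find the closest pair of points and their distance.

Computing all pairwise distances among 7 points:

d((-20, 16), (4, -12)) = 36.8782
d((-20, 16), (-14, -7)) = 23.7697
d((-20, 16), (-4, 18)) = 16.1245
d((-20, 16), (10, -19)) = 46.0977
d((-20, 16), (-11, 10)) = 10.8167
d((-20, 16), (0, 20)) = 20.3961
d((4, -12), (-14, -7)) = 18.6815
d((4, -12), (-4, 18)) = 31.0483
d((4, -12), (10, -19)) = 9.2195
d((4, -12), (-11, 10)) = 26.6271
d((4, -12), (0, 20)) = 32.249
d((-14, -7), (-4, 18)) = 26.9258
d((-14, -7), (10, -19)) = 26.8328
d((-14, -7), (-11, 10)) = 17.2627
d((-14, -7), (0, 20)) = 30.4138
d((-4, 18), (10, -19)) = 39.5601
d((-4, 18), (-11, 10)) = 10.6301
d((-4, 18), (0, 20)) = 4.4721 <-- minimum
d((10, -19), (-11, 10)) = 35.805
d((10, -19), (0, 20)) = 40.2616
d((-11, 10), (0, 20)) = 14.8661

Closest pair: (-4, 18) and (0, 20) with distance 4.4721

The closest pair is (-4, 18) and (0, 20) with Euclidean distance 4.4721. For 7 points, brute-force pairwise comparison is shown above. For large n, the divide-and-conquer algorithm (sort by x, recurse on halves, check the dividing strip) achieves O(n log n).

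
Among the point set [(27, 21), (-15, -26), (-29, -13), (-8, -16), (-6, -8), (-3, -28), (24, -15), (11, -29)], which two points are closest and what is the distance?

Computing all pairwise distances among 8 points:

d((27, 21), (-15, -26)) = 63.0317
d((27, 21), (-29, -13)) = 65.5134
d((27, 21), (-8, -16)) = 50.9313
d((27, 21), (-6, -8)) = 43.9318
d((27, 21), (-3, -28)) = 57.4543
d((27, 21), (24, -15)) = 36.1248
d((27, 21), (11, -29)) = 52.4976
d((-15, -26), (-29, -13)) = 19.105
d((-15, -26), (-8, -16)) = 12.2066
d((-15, -26), (-6, -8)) = 20.1246
d((-15, -26), (-3, -28)) = 12.1655
d((-15, -26), (24, -15)) = 40.5216
d((-15, -26), (11, -29)) = 26.1725
d((-29, -13), (-8, -16)) = 21.2132
d((-29, -13), (-6, -8)) = 23.5372
d((-29, -13), (-3, -28)) = 30.0167
d((-29, -13), (24, -15)) = 53.0377
d((-29, -13), (11, -29)) = 43.0813
d((-8, -16), (-6, -8)) = 8.2462 <-- minimum
d((-8, -16), (-3, -28)) = 13.0
d((-8, -16), (24, -15)) = 32.0156
d((-8, -16), (11, -29)) = 23.0217
d((-6, -8), (-3, -28)) = 20.2237
d((-6, -8), (24, -15)) = 30.8058
d((-6, -8), (11, -29)) = 27.0185
d((-3, -28), (24, -15)) = 29.9666
d((-3, -28), (11, -29)) = 14.0357
d((24, -15), (11, -29)) = 19.105

Closest pair: (-8, -16) and (-6, -8) with distance 8.2462

The closest pair is (-8, -16) and (-6, -8) with Euclidean distance 8.2462. For 8 points, brute-force pairwise comparison is shown above. For large n, the divide-and-conquer algorithm (sort by x, recurse on halves, check the dividing strip) achieves O(n log n).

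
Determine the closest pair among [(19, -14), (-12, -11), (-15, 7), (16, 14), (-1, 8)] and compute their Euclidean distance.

Computing all pairwise distances among 5 points:

d((19, -14), (-12, -11)) = 31.1448
d((19, -14), (-15, 7)) = 39.9625
d((19, -14), (16, 14)) = 28.1603
d((19, -14), (-1, 8)) = 29.7321
d((-12, -11), (-15, 7)) = 18.2483
d((-12, -11), (16, 14)) = 37.5366
d((-12, -11), (-1, 8)) = 21.9545
d((-15, 7), (16, 14)) = 31.7805
d((-15, 7), (-1, 8)) = 14.0357 <-- minimum
d((16, 14), (-1, 8)) = 18.0278

Closest pair: (-15, 7) and (-1, 8) with distance 14.0357

The closest pair is (-15, 7) and (-1, 8) with Euclidean distance 14.0357. For 5 points, brute-force pairwise comparison is shown above. For large n, the divide-and-conquer algorithm (sort by x, recurse on halves, check the dividing strip) achieves O(n log n).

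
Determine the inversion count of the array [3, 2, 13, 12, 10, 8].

Finding inversions in [3, 2, 13, 12, 10, 8]:

(0, 1): arr[0]=3 > arr[1]=2
(2, 3): arr[2]=13 > arr[3]=12
(2, 4): arr[2]=13 > arr[4]=10
(2, 5): arr[2]=13 > arr[5]=8
(3, 4): arr[3]=12 > arr[4]=10
(3, 5): arr[3]=12 > arr[5]=8
(4, 5): arr[4]=10 > arr[5]=8

Total inversions: 7

The array has 7 inversion(s): (0,1), (2,3), (2,4), (2,5), (3,4), (3,5), (4,5). Each pair (i,j) satisfies i < j and arr[i] > arr[j].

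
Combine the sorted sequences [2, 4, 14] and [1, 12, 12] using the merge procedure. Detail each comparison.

Merging process:

Compare 2 vs 1: take 1 from right. Merged: [1]
Compare 2 vs 12: take 2 from left. Merged: [1, 2]
Compare 4 vs 12: take 4 from left. Merged: [1, 2, 4]
Compare 14 vs 12: take 12 from right. Merged: [1, 2, 4, 12]
Compare 14 vs 12: take 12 from right. Merged: [1, 2, 4, 12, 12]
Append remaining from left: [14]. Merged: [1, 2, 4, 12, 12, 14]

Final merged array: [1, 2, 4, 12, 12, 14]
Total comparisons: 5

The merged array is [1, 2, 4, 12, 12, 14], requiring 5 comparisons. The merge step runs in O(n) time where n is the total number of elements.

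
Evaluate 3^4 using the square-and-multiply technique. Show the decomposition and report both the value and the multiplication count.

Computing 3^4 by squaring (build up from 3^1; each line after the first costs one multiplication):

3^1 = 3
3^2 = (3^1)^2 = 3^2 = 9
3^4 = (3^2)^2 = 9^2 = 81

Result: 81
Multiplications needed: 2 (2 lines after 3^1)

3^4 = 81. Using exponentiation by squaring, this requires 2 multiplications. The key idea: if the exponent is even, square the half-power; if odd, multiply by the base once.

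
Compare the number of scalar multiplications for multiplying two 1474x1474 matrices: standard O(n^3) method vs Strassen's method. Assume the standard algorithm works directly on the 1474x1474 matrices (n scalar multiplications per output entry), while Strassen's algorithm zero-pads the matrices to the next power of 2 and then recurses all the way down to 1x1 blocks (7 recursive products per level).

Matrix multiplication for 1474x1474 matrices:

Strassen's algorithm requires power-of-2 dimensions. Pad 1474x1474 to 2048x2048 (next power of 2).

Standard algorithm: 1474^3 = 3202524424 multiplications
Strassen's algorithm: 7^(log2(2048)) = 7^11 = 1977326743 multiplications
Savings: 3202524424 - 1977326743 = 1225197681 multiplications

Standard: 3202524424 multiplications (1474^3). Strassen: 1977326743 multiplications (7^11, after padding to 2048x2048). Strassen reduces 8 recursive multiplications to 7 at each level.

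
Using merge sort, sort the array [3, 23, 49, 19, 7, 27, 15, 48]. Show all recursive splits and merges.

Merge sort trace:

Split: [3, 23, 49, 19, 7, 27, 15, 48] -> [3, 23, 49, 19] and [7, 27, 15, 48]
  Split: [3, 23, 49, 19] -> [3, 23] and [49, 19]
    Split: [3, 23] -> [3] and [23]
    Merge: [3] + [23] -> [3, 23]
    Split: [49, 19] -> [49] and [19]
    Merge: [49] + [19] -> [19, 49]
  Merge: [3, 23] + [19, 49] -> [3, 19, 23, 49]
  Split: [7, 27, 15, 48] -> [7, 27] and [15, 48]
    Split: [7, 27] -> [7] and [27]
    Merge: [7] + [27] -> [7, 27]
    Split: [15, 48] -> [15] and [48]
    Merge: [15] + [48] -> [15, 48]
  Merge: [7, 27] + [15, 48] -> [7, 15, 27, 48]
Merge: [3, 19, 23, 49] + [7, 15, 27, 48] -> [3, 7, 15, 19, 23, 27, 48, 49]

Final sorted array: [3, 7, 15, 19, 23, 27, 48, 49]

The merge sort proceeds by recursively splitting the array and merging sorted halves.
After all merges, the sorted array is [3, 7, 15, 19, 23, 27, 48, 49].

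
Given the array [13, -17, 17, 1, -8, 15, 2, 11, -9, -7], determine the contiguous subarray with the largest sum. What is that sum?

Using Kadane's algorithm on [13, -17, 17, 1, -8, 15, 2, 11, -9, -7]:

Scanning through the array:
Position 1 (value -17): max_ending_here = -4, max_so_far = 13
Position 2 (value 17): max_ending_here = 17, max_so_far = 17
Position 3 (value 1): max_ending_here = 18, max_so_far = 18
Position 4 (value -8): max_ending_here = 10, max_so_far = 18
Position 5 (value 15): max_ending_here = 25, max_so_far = 25
Position 6 (value 2): max_ending_here = 27, max_so_far = 27
Position 7 (value 11): max_ending_here = 38, max_so_far = 38
Position 8 (value -9): max_ending_here = 29, max_so_far = 38
Position 9 (value -7): max_ending_here = 22, max_so_far = 38

Maximum subarray: [17, 1, -8, 15, 2, 11]
Maximum sum: 38

The maximum subarray is [17, 1, -8, 15, 2, 11] with sum 38. This subarray runs from index 2 to index 7.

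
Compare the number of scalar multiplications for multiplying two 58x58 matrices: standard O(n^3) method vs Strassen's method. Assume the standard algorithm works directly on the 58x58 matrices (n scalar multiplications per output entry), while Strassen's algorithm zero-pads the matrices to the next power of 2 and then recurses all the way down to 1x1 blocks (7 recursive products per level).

Matrix multiplication for 58x58 matrices:

Strassen's algorithm requires power-of-2 dimensions. Pad 58x58 to 64x64 (next power of 2).

Standard algorithm: 58^3 = 195112 multiplications
Strassen's algorithm: 7^(log2(64)) = 7^6 = 117649 multiplications
Savings: 195112 - 117649 = 77463 multiplications

Standard: 195112 multiplications (58^3). Strassen: 117649 multiplications (7^6, after padding to 64x64). Strassen reduces 8 recursive multiplications to 7 at each level.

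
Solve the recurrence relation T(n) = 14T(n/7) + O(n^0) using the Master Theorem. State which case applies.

Master Theorem for T(n) = 14T(n/7) + O(n^0):

a = 14, b = 7, c = 0
log_b(a) = log_7(14) = 1.3562

Case 1: c = 0 < log_7(14) = 1.3562
T(n) = O(n^(log_7 14))

For T(n) = 14T(n/7) + O(n^0): log_7(14) = 1.3562. This is Case 1 of the Master Theorem (c < log_b(a), work dominated by leaves), giving O(n^(log_7 14)).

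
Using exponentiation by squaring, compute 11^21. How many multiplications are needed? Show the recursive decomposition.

Computing 11^21 by squaring (build up from 11^1; each line after the first costs one multiplication):

11^1 = 11
11^2 = (11^1)^2 = 11^2 = 121
11^4 = (11^2)^2 = 121^2 = 14641
11^5 = 11 * 11^4 = 11 * 14641 = 161051
11^10 = (11^5)^2 = 161051^2 = 25937424601
11^20 = (11^10)^2 = 25937424601^2 = 672749994932560009201
11^21 = 11 * 11^20 = 11 * 672749994932560009201 = 7400249944258160101211

Result: 7400249944258160101211
Multiplications needed: 6 (6 lines after 11^1)

11^21 = 7400249944258160101211. Using exponentiation by squaring, this requires 6 multiplications. The key idea: if the exponent is even, square the half-power; if odd, multiply by the base once.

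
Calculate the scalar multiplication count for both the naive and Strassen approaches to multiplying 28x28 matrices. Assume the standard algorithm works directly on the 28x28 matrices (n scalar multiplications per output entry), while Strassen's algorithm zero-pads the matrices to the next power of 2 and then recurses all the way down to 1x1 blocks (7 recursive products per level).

Matrix multiplication for 28x28 matrices:

Strassen's algorithm requires power-of-2 dimensions. Pad 28x28 to 32x32 (next power of 2).

Standard algorithm: 28^3 = 21952 multiplications
Strassen's algorithm: 7^(log2(32)) = 7^5 = 16807 multiplications
Savings: 21952 - 16807 = 5145 multiplications

Standard: 21952 multiplications (28^3). Strassen: 16807 multiplications (7^5, after padding to 32x32). Strassen reduces 8 recursive multiplications to 7 at each level.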